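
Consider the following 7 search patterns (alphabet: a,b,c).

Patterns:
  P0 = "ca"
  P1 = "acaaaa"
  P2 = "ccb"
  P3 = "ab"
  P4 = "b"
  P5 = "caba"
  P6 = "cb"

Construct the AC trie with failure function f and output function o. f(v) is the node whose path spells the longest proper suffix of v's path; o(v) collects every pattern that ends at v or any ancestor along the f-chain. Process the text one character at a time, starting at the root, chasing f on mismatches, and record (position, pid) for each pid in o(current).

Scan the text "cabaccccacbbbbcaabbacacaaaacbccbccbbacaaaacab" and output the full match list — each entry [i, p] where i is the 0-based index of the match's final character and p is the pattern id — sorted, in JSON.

Build automaton:
Trie (insert patterns):
  n0 'ε': a→3 b→12 c→1
  n1 'c': a→2 b→15 c→9
  n2 'ca': b→13  ←P0
  n3 'a': b→11 c→4
  n4 'ac': a→5
  n5 'aca': a→6
  n6 'acaa': a→7
  n7 'acaaa': a→8
  n8 'acaaaa': ·  ←P1
  n9 'cc': b→10
  n10 'ccb': ·  ←P2
  n11 'ab': ·  ←P3
  n12 'b': ·  ←P4
  n13 'cab': a→14
  n14 'caba': ·  ←P5
  n15 'cb': ·  ←P6

BFS fail/out derivation:
  n1('c'): parent n0 fail=0; on 'c' 0 → fail=0;  out ∅∪∅=∅
  n3('a'): parent n0 fail=0; on 'a' 0 → fail=0;  out ∅∪∅=∅
  n12('b'): parent n0 fail=0; on 'b' 0 → fail=0;  out {4}∪∅={4}
  n2('ca'): parent n1 fail=0; on 'a' 0 → fail=3;  out {0}∪∅={0}
  n4('ac'): parent n3 fail=0; on 'c' 0 → fail=1;  out ∅∪∅=∅
  n9('cc'): parent n1 fail=0; on 'c' 0 → fail=1;  out ∅∪∅=∅
  n11('ab'): parent n3 fail=0; on 'b' 0 → fail=12;  out {3}∪{4}={3,4}
  n15('cb'): parent n1 fail=0; on 'b' 0 → fail=12;  out {6}∪{4}={4,6}
  n5('aca'): parent n4 fail=1; on 'a' 1 → fail=2;  out ∅∪{0}={0}
  n10('ccb'): parent n9 fail=1; on 'b' 1 → fail=15;  out {2}∪{4,6}={2,4,6}
  n13('cab'): parent n2 fail=3; on 'b' 3 → fail=11;  out ∅∪{3,4}={3,4}
  n6('acaa'): parent n5 fail=2; on 'a' 2→3→0 → fail=3;  out ∅∪∅=∅
  n14('caba'): parent n13 fail=11; on 'a' 11→12→0 → fail=3;  out {5}∪∅={5}
  n7('acaaa'): parent n6 fail=3; on 'a' 3→0 → fail=3;  out ∅∪∅=∅
  n8('acaaaa'): parent n7 fail=3; on 'a' 3→0 → fail=3;  out {1}∪∅={1}

Scan:
[0] read 'c'  n0⇒n1
[1] read 'a'  n1⇒n2  → match P0@[0:1]
[2] read 'b'  n2⇒n13  → match P3@[1:2],P4@[2:2]
[3] read 'a'  n13⇒n14  → match P5@[0:3]
[4] read 'c'  n14⇒n4 (via fail)
[5] read 'c'  n4⇒n9 (via fail)
[6] read 'c'  n9⇒n9 (via fail)
[7] read 'c'  n9⇒n9 (via fail)
[8] read 'a'  n9⇒n2 (via fail)  → match P0@[7:8]
[9] read 'c'  n2⇒n4 (via fail)
[10] read 'b'  n4⇒n15 (via fail)  → match P4@[10:10],P6@[9:10]
[11] read 'b'  n15⇒n12 (via fail)  → match P4@[11:11]
[12] read 'b'  n12⇒n12 (via fail)  → match P4@[12:12]
[13] read 'b'  n12⇒n12 (via fail)  → match P4@[13:13]
[14] read 'c'  n12⇒n1 (via fail)
[15] read 'a'  n1⇒n2  → match P0@[14:15]
[16] read 'a'  n2⇒n3 (via fail)
[17] read 'b'  n3⇒n11  → match P3@[16:17],P4@[17:17]
[18] read 'b'  n11⇒n12 (via fail)  → match P4@[18:18]
[19] read 'a'  n12⇒n3 (via fail)
[20] read 'c'  n3⇒n4
[21] read 'a'  n4⇒n5  → match P0@[20:21]
[22] read 'c'  n5⇒n4 (via fail)
[23] read 'a'  n4⇒n5  → match P0@[22:23]
[24] read 'a'  n5⇒n6
[25] read 'a'  n6⇒n7
[26] read 'a'  n7⇒n8  → match P1@[21:26]
[27] read 'c'  n8⇒n4 (via fail)
[28] read 'b'  n4⇒n15 (via fail)  → match P4@[28:28],P6@[27:28]
[29] read 'c'  n15⇒n1 (via fail)
[30] read 'c'  n1⇒n9
[31] read 'b'  n9⇒n10  → match P2@[29:31],P4@[31:31],P6@[30:31]
[32] read 'c'  n10⇒n1 (via fail)
[33] read 'c'  n1⇒n9
[34] read 'b'  n9⇒n10  → match P2@[32:34],P4@[34:34],P6@[33:34]
[35] read 'b'  n10⇒n12 (via fail)  → match P4@[35:35]
[36] read 'a'  n12⇒n3 (via fail)
[37] read 'c'  n3⇒n4
[38] read 'a'  n4⇒n5  → match P0@[37:38]
[39] read 'a'  n5⇒n6
[40] read 'a'  n6⇒n7
[41] read 'a'  n7⇒n8  → match P1@[36:41]
[42] read 'c'  n8⇒n4 (via fail)
[43] read 'a'  n4⇒n5  → match P0@[42:43]
[44] read 'b'  n5⇒n13 (via fail)  → match P3@[43:44],P4@[44:44]

All matches (sorted): [[1,0],[2,3],[2,4],[3,5],[8,0],[10,4],[10,6],[11,4],[12,4],[13,4],[15,0],[17,3],[17,4],[18,4],[21,0],[23,0],[26,1],[28,4],[28,6],[31,2],[31,4],[31,6],[34,2],[34,4],[34,6],[35,4],[38,0],[41,1],[43,0],[44,3],[44,4]]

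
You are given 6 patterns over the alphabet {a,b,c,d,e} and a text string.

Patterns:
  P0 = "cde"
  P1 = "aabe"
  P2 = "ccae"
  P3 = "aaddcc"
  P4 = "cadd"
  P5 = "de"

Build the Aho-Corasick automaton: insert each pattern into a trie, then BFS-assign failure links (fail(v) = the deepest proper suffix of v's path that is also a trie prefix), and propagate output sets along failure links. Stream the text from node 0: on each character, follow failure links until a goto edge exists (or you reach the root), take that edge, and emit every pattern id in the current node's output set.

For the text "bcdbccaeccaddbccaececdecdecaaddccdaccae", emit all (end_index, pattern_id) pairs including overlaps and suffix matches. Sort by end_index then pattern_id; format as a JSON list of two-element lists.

Build:
Trie nodes:
  n0 'ε': a→4 c→1 d→18
  n1 'c': a→15 c→8 d→2
  n2 'cd': e→3
  n3 'cde': ·  [P0 ends]
  n4 'a': a→5
  n5 'aa': b→6 d→11
  n6 'aab': e→7
  n7 'aabe': ·  [P1 ends]
  n8 'cc': a→9
  n9 'cca': e→10
  n10 'ccae': ·  [P2 ends]
  n11 'aad': d→12
  n12 'aadd': c→13
  n13 'aaddc': c→14
  n14 'aaddcc': ·  [P3 ends]
  n15 'ca': d→16
  n16 'cad': d→17
  n17 'cadd': ·  [P4 ends]
  n18 'd': e→19
  n19 'de': ·  [P5 ends]

Failure links (BFS by depth):
  fail(1) 'c': from fail(0)=0 chase 'c': 0 ⇒ 0;  out=∅∪out(0)=∅
  fail(4) 'a': from fail(0)=0 chase 'a': 0 ⇒ 0;  out=∅∪out(0)=∅
  fail(18) 'd': from fail(0)=0 chase 'd': 0 ⇒ 0;  out=∅∪out(0)=∅
  fail(2) 'cd': from fail(1)=0 chase 'd': 0 ⇒ 18;  out=∅∪out(18)=∅
  fail(5) 'aa': from fail(4)=0 chase 'a': 0 ⇒ 4;  out=∅∪out(4)=∅
  fail(8) 'cc': from fail(1)=0 chase 'c': 0 ⇒ 1;  out=∅∪out(1)=∅
  fail(15) 'ca': from fail(1)=0 chase 'a': 0 ⇒ 4;  out=∅∪out(4)=∅
  fail(19) 'de': from fail(18)=0 chase 'e': 0 ⇒ 0;  out={5}∪out(0)={5}
  fail(3) 'cde': from fail(2)=18 chase 'e': 18 ⇒ 19;  out={0}∪out(19)={0,5}
  fail(6) 'aab': from fail(5)=4 chase 'b': 4→0 ⇒ 0;  out=∅∪out(0)=∅
  fail(9) 'cca': from fail(8)=1 chase 'a': 1 ⇒ 15;  out=∅∪out(15)=∅
  fail(11) 'aad': from fail(5)=4 chase 'd': 4→0 ⇒ 18;  out=∅∪out(18)=∅
  fail(16) 'cad': from fail(15)=4 chase 'd': 4→0 ⇒ 18;  out=∅∪out(18)=∅
  fail(7) 'aabe': from fail(6)=0 chase 'e': 0 ⇒ 0;  out={1}∪out(0)={1}
  fail(10) 'ccae': from fail(9)=15 chase 'e': 15→4→0 ⇒ 0;  out={2}∪out(0)={2}
  fail(12) 'aadd': from fail(11)=18 chase 'd': 18→0 ⇒ 18;  out=∅∪out(18)=∅
  fail(17) 'cadd': from fail(16)=18 chase 'd': 18→0 ⇒ 18;  out={4}∪out(18)={4}
  fail(13) 'aaddc': from fail(12)=18 chase 'c': 18→0 ⇒ 1;  out=∅∪out(1)=∅
  fail(14) 'aaddcc': from fail(13)=1 chase 'c': 1 ⇒ 8;  out={3}∪out(8)={3}

Text stream:
i=0 'b': node 0→0
i=1 'c': node 0→1
i=2 'd': node 1→2
i=3 'b': node 2→0 (via fail)
i=4 'c': node 0→1
i=5 'c': node 1→8
i=6 'a': node 8→9
i=7 'e': node 9→10  → match P2@[4:7]
i=8 'c': node 10→1 (via fail)
i=9 'c': node 1→8
i=10 'a': node 8→9
i=11 'd': node 9→16 (via fail)
i=12 'd': node 16→17  → match P4@[9:12]
i=13 'b': node 17→0 (via fail)
i=14 'c': node 0→1
i=15 'c': node 1→8
i=16 'a': node 8→9
i=17 'e': node 9→10  → match P2@[14:17]
i=18 'c': node 10→1 (via fail)
i=19 'e': node 1→0 (via fail)
i=20 'c': node 0→1
i=21 'd': node 1→2
i=22 'e': node 2→3  → match P0@[20:22],P5@[21:22]
i=23 'c': node 3→1 (via fail)
i=24 'd': node 1→2
i=25 'e': node 2→3  → match P0@[23:25],P5@[24:25]
i=26 'c': node 3→1 (via fail)
i=27 'a': node 1→15
i=28 'a': node 15→5 (via fail)
i=29 'd': node 5→11
i=30 'd': node 11→12
i=31 'c': node 12→13
i=32 'c': node 13→14  → match P3@[27:32]
i=33 'd': node 14→2 (via fail)
i=34 'a': node 2→4 (via fail)
i=35 'c': node 4→1 (via fail)
i=36 'c': node 1→8
i=37 'a': node 8→9
i=38 'e': node 9→10  → match P2@[35:38]

Matches: [[7,2],[12,4],[17,2],[22,0],[22,5],[25,0],[25,5],[32,3],[38,2]]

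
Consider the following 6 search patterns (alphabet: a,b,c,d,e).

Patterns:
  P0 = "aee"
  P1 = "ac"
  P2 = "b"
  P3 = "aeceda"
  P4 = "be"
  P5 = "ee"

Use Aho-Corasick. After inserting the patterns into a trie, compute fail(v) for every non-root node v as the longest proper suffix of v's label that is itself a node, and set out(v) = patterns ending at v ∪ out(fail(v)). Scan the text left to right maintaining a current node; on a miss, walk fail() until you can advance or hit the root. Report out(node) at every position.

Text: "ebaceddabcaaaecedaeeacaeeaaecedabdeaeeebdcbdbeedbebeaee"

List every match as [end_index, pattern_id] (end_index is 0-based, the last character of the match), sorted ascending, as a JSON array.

Build automaton:
Trie (insert patterns):
  0='ε' goto a→1 b→5 e→11
  1='a' goto c→4 e→2
  2='ae' goto c→6 e→3
  3='aee' goto ·  ←P0
  4='ac' goto ·  ←P1
  5='b' goto e→10  ←P2
  6='aec' goto e→7
  7='aece' goto d→8
  8='aeced' goto a→9
  9='aeceda' goto ·  ←P3
  10='be' goto ·  ←P4
  11='e' goto e→12
  12='ee' goto ·  ←P5

BFS fail/out derivation:
  fail(1) 'a': from fail(0)=0 chase 'a': 0 ⇒ 0;  out=∅∪out(0)=∅
  fail(5) 'b': from fail(0)=0 chase 'b': 0 ⇒ 0;  out={2}∪out(0)={2}
  fail(11) 'e': from fail(0)=0 chase 'e': 0 ⇒ 0;  out=∅∪out(0)=∅
  fail(2) 'ae': from fail(1)=0 chase 'e': 0 ⇒ 11;  out=∅∪out(11)=∅
  fail(4) 'ac': from fail(1)=0 chase 'c': 0 ⇒ 0;  out={1}∪out(0)={1}
  fail(10) 'be': from fail(5)=0 chase 'e': 0 ⇒ 11;  out={4}∪out(11)={4}
  fail(12) 'ee': from fail(11)=0 chase 'e': 0 ⇒ 11;  out={5}∪out(11)={5}
  fail(3) 'aee': from fail(2)=11 chase 'e': 11 ⇒ 12;  out={0}∪out(12)={0,5}
  fail(6) 'aec': from fail(2)=11 chase 'c': 11→0 ⇒ 0;  out=∅∪out(0)=∅
  fail(7) 'aece': from fail(6)=0 chase 'e': 0 ⇒ 11;  out=∅∪out(11)=∅
  fail(8) 'aeced': from fail(7)=11 chase 'd': 11→0 ⇒ 0;  out=∅∪out(0)=∅
  fail(9) 'aeceda': from fail(8)=0 chase 'a': 0 ⇒ 1;  out={3}∪out(1)={3}

Text stream:
pos 0 'e': at 11
pos 1 'b': at 5 ·f  → match P2@[1:1]
pos 2 'a': at 1 ·f
pos 3 'c': at 4  → match P1@[2:3]
pos 4 'e': at 11 ·f
pos 5 'd': at 0 ·f
pos 6 'd': at 0
pos 7 'a': at 1
pos 8 'b': at 5 ·f  → match P2@[8:8]
pos 9 'c': at 0 ·f
pos 10 'a': at 1
pos 11 'a': at 1 ·f
pos 12 'a': at 1 ·f
pos 13 'e': at 2
pos 14 'c': at 6
pos 15 'e': at 7
pos 16 'd': at 8
pos 17 'a': at 9  → match P3@[12:17]
pos 18 'e': at 2 ·f
pos 19 'e': at 3  → match P0@[17:19],P5@[18:19]
pos 20 'a': at 1 ·f
pos 21 'c': at 4  → match P1@[20:21]
pos 22 'a': at 1 ·f
pos 23 'e': at 2
pos 24 'e': at 3  → match P0@[22:24],P5@[23:24]
pos 25 'a': at 1 ·f
pos 26 'a': at 1 ·f
pos 27 'e': at 2
pos 28 'c': at 6
pos 29 'e': at 7
pos 30 'd': at 8
pos 31 'a': at 9  → match P3@[26:31]
pos 32 'b': at 5 ·f  → match P2@[32:32]
pos 33 'd': at 0 ·f
pos 34 'e': at 11
pos 35 'a': at 1 ·f
pos 36 'e': at 2
pos 37 'e': at 3  → match P0@[35:37],P5@[36:37]
pos 38 'e': at 12 ·f  → match P5@[37:38]
pos 39 'b': at 5 ·f  → match P2@[39:39]
pos 40 'd': at 0 ·f
pos 41 'c': at 0
pos 42 'b': at 5  → match P2@[42:42]
pos 43 'd': at 0 ·f
pos 44 'b': at 5  → match P2@[44:44]
pos 45 'e': at 10  → match P4@[44:45]
pos 46 'e': at 12 ·f  → match P5@[45:46]
pos 47 'd': at 0 ·f
pos 48 'b': at 5  → match P2@[48:48]
pos 49 'e': at 10  → match P4@[48:49]
pos 50 'b': at 5 ·f  → match P2@[50:50]
pos 51 'e': at 10  → match P4@[50:51]
pos 52 'a': at 1 ·f
pos 53 'e': at 2
pos 54 'e': at 3  → match P0@[52:54],P5@[53:54]

All matches (sorted): [[1,2],[3,1],[8,2],[17,3],[19,0],[19,5],[21,1],[24,0],[24,5],[31,3],[32,2],[37,0],[37,5],[38,5],[39,2],[42,2],[44,2],[45,4],[46,5],[48,2],[49,4],[50,2],[51,4],[54,0],[54,5]]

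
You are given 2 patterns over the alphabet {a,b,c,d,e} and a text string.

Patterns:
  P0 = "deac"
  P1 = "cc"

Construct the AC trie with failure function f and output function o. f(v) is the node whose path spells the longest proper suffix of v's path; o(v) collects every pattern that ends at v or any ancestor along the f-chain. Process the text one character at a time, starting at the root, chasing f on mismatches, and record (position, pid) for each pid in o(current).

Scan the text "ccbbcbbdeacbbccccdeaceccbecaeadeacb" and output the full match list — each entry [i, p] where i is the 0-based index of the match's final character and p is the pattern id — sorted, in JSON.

Construct AC machine:
Trie (insert patterns):
  0='ε' goto c→5 d→1
  1='d' goto e→2
  2='de' goto a→3
  3='dea' goto c→4
  4='deac' goto ·  ←P0
  5='c' goto c→6
  6='cc' goto ·  ←P1

BFS fail/out derivation:
  n1('d'): parent n0 fail=0; on 'd' 0 → fail=0;  out ∅∪∅=∅
  n5('c'): parent n0 fail=0; on 'c' 0 → fail=0;  out ∅∪∅=∅
  n2('de'): parent n1 fail=0; on 'e' 0 → fail=0;  out ∅∪∅=∅
  n6('cc'): parent n5 fail=0; on 'c' 0 → fail=5;  out {1}∪∅={1}
  n3('dea'): parent n2 fail=0; on 'a' 0 → fail=0;  out ∅∪∅=∅
  n4('deac'): parent n3 fail=0; on 'c' 0 → fail=5;  out {0}∪∅={0}

Run:
i=0 'c': node 0→5
i=1 'c': node 5→6  ** P1@[0:1]
i=2 'b': node 6→0 ·f
i=3 'b': node 0→0
i=4 'c': node 0→5
i=5 'b': node 5→0 ·f
i=6 'b': node 0→0
i=7 'd': node 0→1
i=8 'e': node 1→2
i=9 'a': node 2→3
i=10 'c': node 3→4  ** P0@[7:10]
i=11 'b': node 4→0 ·f
i=12 'b': node 0→0
i=13 'c': node 0→5
i=14 'c': node 5→6  ** P1@[13:14]
i=15 'c': node 6→6 ·f  ** P1@[14:15]
i=16 'c': node 6→6 ·f  ** P1@[15:16]
i=17 'd': node 6→1 ·f
i=18 'e': node 1→2
i=19 'a': node 2→3
i=20 'c': node 3→4  ** P0@[17:20]
i=21 'e': node 4→0 ·f
i=22 'c': node 0→5
i=23 'c': node 5→6  ** P1@[22:23]
i=24 'b': node 6→0 ·f
i=25 'e': node 0→0
i=26 'c': node 0→5
i=27 'a': node 5→0 ·f
i=28 'e': node 0→0
i=29 'a': node 0→0
i=30 'd': node 0→1
i=31 'e': node 1→2
i=32 'a': node 2→3
i=33 'c': node 3→4  ** P0@[30:33]
i=34 'b': node 4→0 ·f

Result: [[1,1],[10,0],[14,1],[15,1],[16,1],[20,0],[23,1],[33,0]]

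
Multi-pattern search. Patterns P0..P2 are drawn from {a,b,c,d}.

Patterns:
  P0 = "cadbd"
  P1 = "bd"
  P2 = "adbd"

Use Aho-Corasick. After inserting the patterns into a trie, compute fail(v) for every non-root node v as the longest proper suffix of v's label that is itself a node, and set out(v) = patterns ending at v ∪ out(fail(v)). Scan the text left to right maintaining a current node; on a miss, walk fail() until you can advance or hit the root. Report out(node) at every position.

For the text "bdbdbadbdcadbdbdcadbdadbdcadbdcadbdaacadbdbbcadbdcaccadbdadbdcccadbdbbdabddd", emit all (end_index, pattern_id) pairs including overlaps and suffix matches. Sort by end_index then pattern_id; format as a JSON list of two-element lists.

Build:
Trie (insert patterns):
  0='ε' goto a→8 b→6 c→1
  1='c' goto a→2
  2='ca' goto d→3
  3='cad' goto b→4
  4='cadb' goto d→5
  5='cadbd' goto ·  [P0 ends]
  6='b' goto d→7
  7='bd' goto ·  [P1 ends]
  8='a' goto d→9
  9='ad' goto b→10
  10='adb' goto d→11
  11='adbd' goto ·  [P2 ends]

BFS fail/out derivation:
  n1('c'): parent n0 fail=0; on 'c' 0 → fail=0;  out ∅∪∅=∅
  n6('b'): parent n0 fail=0; on 'b' 0 → fail=0;  out ∅∪∅=∅
  n8('a'): parent n0 fail=0; on 'a' 0 → fail=0;  out ∅∪∅=∅
  n2('ca'): parent n1 fail=0; on 'a' 0 → fail=8;  out ∅∪∅=∅
  n7('bd'): parent n6 fail=0; on 'd' 0 → fail=0;  out {1}∪∅={1}
  n9('ad'): parent n8 fail=0; on 'd' 0 → fail=0;  out ∅∪∅=∅
  n3('cad'): parent n2 fail=8; on 'd' 8 → fail=9;  out ∅∪∅=∅
  n10('adb'): parent n9 fail=0; on 'b' 0 → fail=6;  out ∅∪∅=∅
  n4('cadb'): parent n3 fail=9; on 'b' 9 → fail=10;  out ∅∪∅=∅
  n11('adbd'): parent n10 fail=6; on 'd' 6 → fail=7;  out {2}∪{1}={1,2}
  n5('cadbd'): parent n4 fail=10; on 'd' 10 → fail=11;  out {0}∪{1,2}={0,1,2}

Scan:
[0] read 'b'  n0⇒n6
[1] read 'd'  n6⇒n7  → match P1@[0:1]
[2] read 'b'  n7⇒n6 (fail-walked)
[3] read 'd'  n6⇒n7  → match P1@[2:3]
[4] read 'b'  n7⇒n6 (fail-walked)
[5] read 'a'  n6⇒n8 (fail-walked)
[6] read 'd'  n8⇒n9
[7] read 'b'  n9⇒n10
[8] read 'd'  n10⇒n11  → match P1@[7:8],P2@[5:8]
[9] read 'c'  n11⇒n1 (fail-walked)
[10] read 'a'  n1⇒n2
[11] read 'd'  n2⇒n3
[12] read 'b'  n3⇒n4
[13] read 'd'  n4⇒n5  → match P0@[9:13],P1@[12:13],P2@[10:13]
[14] read 'b'  n5⇒n6 (fail-walked)
[15] read 'd'  n6⇒n7  → match P1@[14:15]
[16] read 'c'  n7⇒n1 (fail-walked)
[17] read 'a'  n1⇒n2
[18] read 'd'  n2⇒n3
[19] read 'b'  n3⇒n4
[20] read 'd'  n4⇒n5  → match P0@[16:20],P1@[19:20],P2@[17:20]
[21] read 'a'  n5⇒n8 (fail-walked)
[22] read 'd'  n8⇒n9
[23] read 'b'  n9⇒n10
[24] read 'd'  n10⇒n11  → match P1@[23:24],P2@[21:24]
[25] read 'c'  n11⇒n1 (fail-walked)
[26] read 'a'  n1⇒n2
[27] read 'd'  n2⇒n3
[28] read 'b'  n3⇒n4
[29] read 'd'  n4⇒n5  → match P0@[25:29],P1@[28:29],P2@[26:29]
[30] read 'c'  n5⇒n1 (fail-walked)
[31] read 'a'  n1⇒n2
[32] read 'd'  n2⇒n3
[33] read 'b'  n3⇒n4
[34] read 'd'  n4⇒n5  → match P0@[30:34],P1@[33:34],P2@[31:34]
[35] read 'a'  n5⇒n8 (fail-walked)
[36] read 'a'  n8⇒n8 (fail-walked)
[37] read 'c'  n8⇒n1 (fail-walked)
[38] read 'a'  n1⇒n2
[39] read 'd'  n2⇒n3
[40] read 'b'  n3⇒n4
[41] read 'd'  n4⇒n5  → match P0@[37:41],P1@[40:41],P2@[38:41]
[42] read 'b'  n5⇒n6 (fail-walked)
[43] read 'b'  n6⇒n6 (fail-walked)
[44] read 'c'  n6⇒n1 (fail-walked)
[45] read 'a'  n1⇒n2
[46] read 'd'  n2⇒n3
[47] read 'b'  n3⇒n4
[48] read 'd'  n4⇒n5  → match P0@[44:48],P1@[47:48],P2@[45:48]
[49] read 'c'  n5⇒n1 (fail-walked)
[50] read 'a'  n1⇒n2
[51] read 'c'  n2⇒n1 (fail-walked)
[52] read 'c'  n1⇒n1 (fail-walked)
[53] read 'a'  n1⇒n2
[54] read 'd'  n2⇒n3
[55] read 'b'  n3⇒n4
[56] read 'd'  n4⇒n5  → match P0@[52:56],P1@[55:56],P2@[53:56]
[57] read 'a'  n5⇒n8 (fail-walked)
[58] read 'd'  n8⇒n9
[59] read 'b'  n9⇒n10
[60] read 'd'  n10⇒n11  → match P1@[59:60],P2@[57:60]
[61] read 'c'  n11⇒n1 (fail-walked)
[62] read 'c'  n1⇒n1 (fail-walked)
[63] read 'c'  n1⇒n1 (fail-walked)
[64] read 'a'  n1⇒n2
[65] read 'd'  n2⇒n3
[66] read 'b'  n3⇒n4
[67] read 'd'  n4⇒n5  → match P0@[63:67],P1@[66:67],P2@[64:67]
[68] read 'b'  n5⇒n6 (fail-walked)
[69] read 'b'  n6⇒n6 (fail-walked)
[70] read 'd'  n6⇒n7  → match P1@[69:70]
[71] read 'a'  n7⇒n8 (fail-walked)
[72] read 'b'  n8⇒n6 (fail-walked)
[73] read 'd'  n6⇒n7  → match P1@[72:73]
[74] read 'd'  n7⇒n0 (fail-walked)
[75] read 'd'  n0⇒n0

Result: [[1,1],[3,1],[8,1],[8,2],[13,0],[13,1],[13,2],[15,1],[20,0],[20,1],[20,2],[24,1],[24,2],[29,0],[29,1],[29,2],[34,0],[34,1],[34,2],[41,0],[41,1],[41,2],[48,0],[48,1],[48,2],[56,0],[56,1],[56,2],[60,1],[60,2],[67,0],[67,1],[67,2],[70,1],[73,1]]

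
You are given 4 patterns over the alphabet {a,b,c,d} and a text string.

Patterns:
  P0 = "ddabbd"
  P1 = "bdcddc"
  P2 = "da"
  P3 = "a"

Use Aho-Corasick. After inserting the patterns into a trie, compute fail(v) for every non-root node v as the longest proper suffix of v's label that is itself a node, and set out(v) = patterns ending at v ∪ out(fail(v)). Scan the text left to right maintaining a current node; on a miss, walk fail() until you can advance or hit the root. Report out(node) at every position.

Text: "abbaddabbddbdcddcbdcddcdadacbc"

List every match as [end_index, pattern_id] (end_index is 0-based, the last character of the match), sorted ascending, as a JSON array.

Construct AC machine:
Trie nodes:
  0='ε' goto a→14 b→7 d→1
  1='d' goto a→13 d→2
  2='dd' goto a→3
  3='dda' goto b→4
  4='ddab' goto b→5
  5='ddabb' goto d→6
  6='ddabbd' goto ·  ←P0
  7='b' goto d→8
  8='bd' goto c→9
  9='bdc' goto d→10
  10='bdcd' goto d→11
  11='bdcdd' goto c→12
  12='bdcddc' goto ·  ←P1
  13='da' goto ·  ←P2
  14='a' goto ·  ←P3

BFS fail/out derivation:
  n1('d'): parent n0 fail=0; on 'd' 0 → fail=0;  out ∅∪∅=∅
  n7('b'): parent n0 fail=0; on 'b' 0 → fail=0;  out ∅∪∅=∅
  n14('a'): parent n0 fail=0; on 'a' 0 → fail=0;  out {3}∪∅={3}
  n2('dd'): parent n1 fail=0; on 'd' 0 → fail=1;  out ∅∪∅=∅
  n8('bd'): parent n7 fail=0; on 'd' 0 → fail=1;  out ∅∪∅=∅
  n13('da'): parent n1 fail=0; on 'a' 0 → fail=14;  out {2}∪{3}={2,3}
  n3('dda'): parent n2 fail=1; on 'a' 1 → fail=13;  out ∅∪{2,3}={2,3}
  n9('bdc'): parent n8 fail=1; on 'c' 1→0 → fail=0;  out ∅∪∅=∅
  n4('ddab'): parent n3 fail=13; on 'b' 13→14→0 → fail=7;  out ∅∪∅=∅
  n10('bdcd'): parent n9 fail=0; on 'd' 0 → fail=1;  out ∅∪∅=∅
  n5('ddabb'): parent n4 fail=7; on 'b' 7→0 → fail=7;  out ∅∪∅=∅
  n11('bdcdd'): parent n10 fail=1; on 'd' 1 → fail=2;  out ∅∪∅=∅
  n6('ddabbd'): parent n5 fail=7; on 'd' 7 → fail=8;  out {0}∪∅={0}
  n12('bdcddc'): parent n11 fail=2; on 'c' 2→1→0 → fail=0;  out {1}∪∅={1}

Text stream:
pos 0 'a': at 14  ** P3@[0:0]
pos 1 'b': at 7 (fail-walked)
pos 2 'b': at 7 (fail-walked)
pos 3 'a': at 14 (fail-walked)  ** P3@[3:3]
pos 4 'd': at 1 (fail-walked)
pos 5 'd': at 2
pos 6 'a': at 3  ** P2@[5:6],P3@[6:6]
pos 7 'b': at 4
pos 8 'b': at 5
pos 9 'd': at 6  ** P0@[4:9]
pos 10 'd': at 2 (fail-walked)
pos 11 'b': at 7 (fail-walked)
pos 12 'd': at 8
pos 13 'c': at 9
pos 14 'd': at 10
pos 15 'd': at 11
pos 16 'c': at 12  ** P1@[11:16]
pos 17 'b': at 7 (fail-walked)
pos 18 'd': at 8
pos 19 'c': at 9
pos 20 'd': at 10
pos 21 'd': at 11
pos 22 'c': at 12  ** P1@[17:22]
pos 23 'd': at 1 (fail-walked)
pos 24 'a': at 13  ** P2@[23:24],P3@[24:24]
pos 25 'd': at 1 (fail-walked)
pos 26 'a': at 13  ** P2@[25:26],P3@[26:26]
pos 27 'c': at 0 (fail-walked)
pos 28 'b': at 7
pos 29 'c': at 0 (fail-walked)

Matches: [[0,3],[3,3],[6,2],[6,3],[9,0],[16,1],[22,1],[24,2],[24,3],[26,2],[26,3]]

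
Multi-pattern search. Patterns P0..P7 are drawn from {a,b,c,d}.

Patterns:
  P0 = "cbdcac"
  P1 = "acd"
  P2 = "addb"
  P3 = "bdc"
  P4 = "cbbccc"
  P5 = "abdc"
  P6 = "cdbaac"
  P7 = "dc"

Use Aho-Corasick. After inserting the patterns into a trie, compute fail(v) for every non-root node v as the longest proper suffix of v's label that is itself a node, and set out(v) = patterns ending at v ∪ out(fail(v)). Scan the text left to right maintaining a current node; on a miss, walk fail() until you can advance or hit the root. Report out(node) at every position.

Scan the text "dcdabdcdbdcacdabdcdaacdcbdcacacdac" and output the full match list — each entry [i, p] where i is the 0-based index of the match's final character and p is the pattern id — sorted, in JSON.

Construct AC machine:
Trie nodes:
  0='ε' goto a→7 b→13 c→1 d→28
  1='c' goto b→2 d→23
  2='cb' goto b→16 d→3
  3='cbd' goto c→4
  4='cbdc' goto a→5
  5='cbdca' goto c→6
  6='cbdcac' goto ·  ←P0
  7='a' goto b→20 c→8 d→10
  8='ac' goto d→9
  9='acd' goto ·  ←P1
  10='ad' goto d→11
  11='add' goto b→12
  12='addb' goto ·  ←P2
  13='b' goto d→14
  14='bd' goto c→15
  15='bdc' goto ·  ←P3
  16='cbb' goto c→17
  17='cbbc' goto c→18
  18='cbbcc' goto c→19
  19='cbbccc' goto ·  ←P4
  20='ab' goto d→21
  21='abd' goto c→22
  22='abdc' goto ·  ←P5
  23='cd' goto b→24
  24='cdb' goto a→25
  25='cdba' goto a→26
  26='cdbaa' goto c→27
  27='cdbaac' goto ·  ←P6
  28='d' goto c→29
  29='dc' goto ·  ←P7

BFS fail/out derivation:
  fail(1) 'c': from fail(0)=0 chase 'c': 0 ⇒ 0;  out=∅∪out(0)=∅
  fail(7) 'a': from fail(0)=0 chase 'a': 0 ⇒ 0;  out=∅∪out(0)=∅
  fail(13) 'b': from fail(0)=0 chase 'b': 0 ⇒ 0;  out=∅∪out(0)=∅
  fail(28) 'd': from fail(0)=0 chase 'd': 0 ⇒ 0;  out=∅∪out(0)=∅
  fail(2) 'cb': from fail(1)=0 chase 'b': 0 ⇒ 13;  out=∅∪out(13)=∅
  fail(8) 'ac': from fail(7)=0 chase 'c': 0 ⇒ 1;  out=∅∪out(1)=∅
  fail(10) 'ad': from fail(7)=0 chase 'd': 0 ⇒ 28;  out=∅∪out(28)=∅
  fail(14) 'bd': from fail(13)=0 chase 'd': 0 ⇒ 28;  out=∅∪out(28)=∅
  fail(20) 'ab': from fail(7)=0 chase 'b': 0 ⇒ 13;  out=∅∪out(13)=∅
  fail(23) 'cd': from fail(1)=0 chase 'd': 0 ⇒ 28;  out=∅∪out(28)=∅
  fail(29) 'dc': from fail(28)=0 chase 'c': 0 ⇒ 1;  out={7}∪out(1)={7}
  fail(3) 'cbd': from fail(2)=13 chase 'd': 13 ⇒ 14;  out=∅∪out(14)=∅
  fail(9) 'acd': from fail(8)=1 chase 'd': 1 ⇒ 23;  out={1}∪out(23)={1}
  fail(11) 'add': from fail(10)=28 chase 'd': 28→0 ⇒ 28;  out=∅∪out(28)=∅
  fail(15) 'bdc': from fail(14)=28 chase 'c': 28 ⇒ 29;  out={3}∪out(29)={3,7}
  fail(16) 'cbb': from fail(2)=13 chase 'b': 13→0 ⇒ 13;  out=∅∪out(13)=∅
  fail(21) 'abd': from fail(20)=13 chase 'd': 13 ⇒ 14;  out=∅∪out(14)=∅
  fail(24) 'cdb': from fail(23)=28 chase 'b': 28→0 ⇒ 13;  out=∅∪out(13)=∅
  fail(4) 'cbdc': from fail(3)=14 chase 'c': 14 ⇒ 15;  out=∅∪out(15)={3,7}
  fail(12) 'addb': from fail(11)=28 chase 'b': 28→0 ⇒ 13;  out={2}∪out(13)={2}
  fail(17) 'cbbc': from fail(16)=13 chase 'c': 13→0 ⇒ 1;  out=∅∪out(1)=∅
  fail(22) 'abdc': from fail(21)=14 chase 'c': 14 ⇒ 15;  out={5}∪out(15)={3,5,7}
  fail(25) 'cdba': from fail(24)=13 chase 'a': 13→0 ⇒ 7;  out=∅∪out(7)=∅
  fail(5) 'cbdca': from fail(4)=15 chase 'a': 15→29→1→0 ⇒ 7;  out=∅∪out(7)=∅
  fail(18) 'cbbcc': from fail(17)=1 chase 'c': 1→0 ⇒ 1;  out=∅∪out(1)=∅
  fail(26) 'cdbaa': from fail(25)=7 chase 'a': 7→0 ⇒ 7;  out=∅∪out(7)=∅
  fail(6) 'cbdcac': from fail(5)=7 chase 'c': 7 ⇒ 8;  out={0}∪out(8)={0}
  fail(19) 'cbbccc': from fail(18)=1 chase 'c': 1→0 ⇒ 1;  out={4}∪out(1)={4}
  fail(27) 'cdbaac': from fail(26)=7 chase 'c': 7 ⇒ 8;  out={6}∪out(8)={6}

Text stream:
i=0 'd': node 0→28
i=1 'c': node 28→29  emit P7@[0:1]
i=2 'd': node 29→23 ·f
i=3 'a': node 23→7 ·f
i=4 'b': node 7→20
i=5 'd': node 20→21
i=6 'c': node 21→22  emit P3@[4:6],P5@[3:6],P7@[5:6]
i=7 'd': node 22→23 ·f
i=8 'b': node 23→24
i=9 'd': node 24→14 ·f
i=10 'c': node 14→15  emit P3@[8:10],P7@[9:10]
i=11 'a': node 15→7 ·f
i=12 'c': node 7→8
i=13 'd': node 8→9  emit P1@[11:13]
i=14 'a': node 9→7 ·f
i=15 'b': node 7→20
i=16 'd': node 20→21
i=17 'c': node 21→22  emit P3@[15:17],P5@[14:17],P7@[16:17]
i=18 'd': node 22→23 ·f
i=19 'a': node 23→7 ·f
i=20 'a': node 7→7 ·f
i=21 'c': node 7→8
i=22 'd': node 8→9  emit P1@[20:22]
i=23 'c': node 9→29 ·f  emit P7@[22:23]
i=24 'b': node 29→2 ·f
i=25 'd': node 2→3
i=26 'c': node 3→4  emit P3@[24:26],P7@[25:26]
i=27 'a': node 4→5
i=28 'c': node 5→6  emit P0@[23:28]
i=29 'a': node 6→7 ·f
i=30 'c': node 7→8
i=31 'd': node 8→9  emit P1@[29:31]
i=32 'a': node 9→7 ·f
i=33 'c': node 7→8

All matches (sorted): [[1,7],[6,3],[6,5],[6,7],[10,3],[10,7],[13,1],[17,3],[17,5],[17,7],[22,1],[23,7],[26,3],[26,7],[28,0],[31,1]]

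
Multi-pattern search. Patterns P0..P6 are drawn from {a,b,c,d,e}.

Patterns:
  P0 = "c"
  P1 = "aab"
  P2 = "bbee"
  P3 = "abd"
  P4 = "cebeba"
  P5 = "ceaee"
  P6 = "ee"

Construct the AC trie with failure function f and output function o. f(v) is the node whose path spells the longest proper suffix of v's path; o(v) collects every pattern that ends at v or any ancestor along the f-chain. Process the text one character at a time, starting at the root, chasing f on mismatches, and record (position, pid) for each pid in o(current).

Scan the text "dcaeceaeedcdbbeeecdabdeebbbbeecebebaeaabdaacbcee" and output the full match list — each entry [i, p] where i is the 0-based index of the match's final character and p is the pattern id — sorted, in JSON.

Construct AC machine:
Trie nodes:
  n0 'ε': a→2 b→5 c→1 e→19
  n1 'c': e→11  [P0 ends]
  n2 'a': a→3 b→9
  n3 'aa': b→4
  n4 'aab': ·  [P1 ends]
  n5 'b': b→6
  n6 'bb': e→7
  n7 'bbe': e→8
  n8 'bbee': ·  [P2 ends]
  n9 'ab': d→10
  n10 'abd': ·  [P3 ends]
  n11 'ce': a→16 b→12
  n12 'ceb': e→13
  n13 'cebe': b→14
  n14 'cebeb': a→15
  n15 'cebeba': ·  [P4 ends]
  n16 'cea': e→17
  n17 'ceae': e→18
  n18 'ceaee': ·  [P5 ends]
  n19 'e': e→20
  n20 'ee': ·  [P6 ends]

BFS fail/out derivation:
  fail(1) 'c': from fail(0)=0 chase 'c': 0 ⇒ 0;  out={0}∪out(0)={0}
  fail(2) 'a': from fail(0)=0 chase 'a': 0 ⇒ 0;  out=∅∪out(0)=∅
  fail(5) 'b': from fail(0)=0 chase 'b': 0 ⇒ 0;  out=∅∪out(0)=∅
  fail(19) 'e': from fail(0)=0 chase 'e': 0 ⇒ 0;  out=∅∪out(0)=∅
  fail(3) 'aa': from fail(2)=0 chase 'a': 0 ⇒ 2;  out=∅∪out(2)=∅
  fail(6) 'bb': from fail(5)=0 chase 'b': 0 ⇒ 5;  out=∅∪out(5)=∅
  fail(9) 'ab': from fail(2)=0 chase 'b': 0 ⇒ 5;  out=∅∪out(5)=∅
  fail(11) 'ce': from fail(1)=0 chase 'e': 0 ⇒ 19;  out=∅∪out(19)=∅
  fail(20) 'ee': from fail(19)=0 chase 'e': 0 ⇒ 19;  out={6}∪out(19)={6}
  fail(4) 'aab': from fail(3)=2 chase 'b': 2 ⇒ 9;  out={1}∪out(9)={1}
  fail(7) 'bbe': from fail(6)=5 chase 'e': 5→0 ⇒ 19;  out=∅∪out(19)=∅
  fail(10) 'abd': from fail(9)=5 chase 'd': 5→0 ⇒ 0;  out={3}∪out(0)={3}
  fail(12) 'ceb': from fail(11)=19 chase 'b': 19→0 ⇒ 5;  out=∅∪out(5)=∅
  fail(16) 'cea': from fail(11)=19 chase 'a': 19→0 ⇒ 2;  out=∅∪out(2)=∅
  fail(8) 'bbee': from fail(7)=19 chase 'e': 19 ⇒ 20;  out={2}∪out(20)={2,6}
  fail(13) 'cebe': from fail(12)=5 chase 'e': 5→0 ⇒ 19;  out=∅∪out(19)=∅
  fail(17) 'ceae': from fail(16)=2 chase 'e': 2→0 ⇒ 19;  out=∅∪out(19)=∅
  fail(14) 'cebeb': from fail(13)=19 chase 'b': 19→0 ⇒ 5;  out=∅∪out(5)=∅
  fail(18) 'ceaee': from fail(17)=19 chase 'e': 19 ⇒ 20;  out={5}∪out(20)={5,6}
  fail(15) 'cebeba': from fail(14)=5 chase 'a': 5→0 ⇒ 2;  out={4}∪out(2)={4}

Scan:
i=0 'd': node 0→0
i=1 'c': node 0→1  ** P0@[1:1]
i=2 'a': node 1→2 (fail-walked)
i=3 'e': node 2→19 (fail-walked)
i=4 'c': node 19→1 (fail-walked)  ** P0@[4:4]
i=5 'e': node 1→11
i=6 'a': node 11→16
i=7 'e': node 16→17
i=8 'e': node 17→18  ** P5@[4:8],P6@[7:8]
i=9 'd': node 18→0 (fail-walked)
i=10 'c': node 0→1  ** P0@[10:10]
i=11 'd': node 1→0 (fail-walked)
i=12 'b': node 0→5
i=13 'b': node 5→6
i=14 'e': node 6→7
i=15 'e': node 7→8  ** P2@[12:15],P6@[14:15]
i=16 'e': node 8→20 (fail-walked)  ** P6@[15:16]
i=17 'c': node 20→1 (fail-walked)  ** P0@[17:17]
i=18 'd': node 1→0 (fail-walked)
i=19 'a': node 0→2
i=20 'b': node 2→9
i=21 'd': node 9→10  ** P3@[19:21]
i=22 'e': node 10→19 (fail-walked)
i=23 'e': node 19→20  ** P6@[22:23]
i=24 'b': node 20→5 (fail-walked)
i=25 'b': node 5→6
i=26 'b': node 6→6 (fail-walked)
i=27 'b': node 6→6 (fail-walked)
i=28 'e': node 6→7
i=29 'e': node 7→8  ** P2@[26:29],P6@[28:29]
i=30 'c': node 8→1 (fail-walked)  ** P0@[30:30]
i=31 'e': node 1→11
i=32 'b': node 11→12
i=33 'e': node 12→13
i=34 'b': node 13→14
i=35 'a': node 14→15  ** P4@[30:35]
i=36 'e': node 15→19 (fail-walked)
i=37 'a': node 19→2 (fail-walked)
i=38 'a': node 2→3
i=39 'b': node 3→4  ** P1@[37:39]
i=40 'd': node 4→10 (fail-walked)  ** P3@[38:40]
i=41 'a': node 10→2 (fail-walked)
i=42 'a': node 2→3
i=43 'c': node 3→1 (fail-walked)  ** P0@[43:43]
i=44 'b': node 1→5 (fail-walked)
i=45 'c': node 5→1 (fail-walked)  ** P0@[45:45]
i=46 'e': node 1→11
i=47 'e': node 11→20 (fail-walked)  ** P6@[46:47]

Result: [[1,0],[4,0],[8,5],[8,6],[10,0],[15,2],[15,6],[16,6],[17,0],[21,3],[23,6],[29,2],[29,6],[30,0],[35,4],[39,1],[40,3],[43,0],[45,0],[47,6]]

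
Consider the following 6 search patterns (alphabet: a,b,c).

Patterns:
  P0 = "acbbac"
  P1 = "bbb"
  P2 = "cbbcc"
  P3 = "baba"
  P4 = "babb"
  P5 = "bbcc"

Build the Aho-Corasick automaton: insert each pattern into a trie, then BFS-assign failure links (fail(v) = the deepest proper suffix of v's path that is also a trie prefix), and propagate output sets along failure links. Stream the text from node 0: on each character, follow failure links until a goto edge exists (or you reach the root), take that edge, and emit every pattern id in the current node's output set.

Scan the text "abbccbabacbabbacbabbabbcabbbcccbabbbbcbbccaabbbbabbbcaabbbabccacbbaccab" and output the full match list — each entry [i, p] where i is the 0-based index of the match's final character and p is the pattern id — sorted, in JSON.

Build:
Trie (insert patterns):
  n0 'ε': a→1 b→7 c→10
  n1 'a': c→2
  n2 'ac': b→3
  n3 'acb': b→4
  n4 'acbb': a→5
  n5 'acbba': c→6
  n6 'acbbac': ·  [P0 ends]
  n7 'b': a→15 b→8
  n8 'bb': b→9 c→19
  n9 'bbb': ·  [P1 ends]
  n10 'c': b→11
  n11 'cb': b→12
  n12 'cbb': c→13
  n13 'cbbc': c→14
  n14 'cbbcc': ·  [P2 ends]
  n15 'ba': b→16
  n16 'bab': a→17 b→18
  n17 'baba': ·  [P3 ends]
  n18 'babb': ·  [P4 ends]
  n19 'bbc': c→20
  n20 'bbcc': ·  [P5 ends]

Failure links (BFS by depth):
  fail(1) 'a': from fail(0)=0 chase 'a': 0 ⇒ 0;  out=∅∪out(0)=∅
  fail(7) 'b': from fail(0)=0 chase 'b': 0 ⇒ 0;  out=∅∪out(0)=∅
  fail(10) 'c': from fail(0)=0 chase 'c': 0 ⇒ 0;  out=∅∪out(0)=∅
  fail(2) 'ac': from fail(1)=0 chase 'c': 0 ⇒ 10;  out=∅∪out(10)=∅
  fail(8) 'bb': from fail(7)=0 chase 'b': 0 ⇒ 7;  out=∅∪out(7)=∅
  fail(11) 'cb': from fail(10)=0 chase 'b': 0 ⇒ 7;  out=∅∪out(7)=∅
  fail(15) 'ba': from fail(7)=0 chase 'a': 0 ⇒ 1;  out=∅∪out(1)=∅
  fail(3) 'acb': from fail(2)=10 chase 'b': 10 ⇒ 11;  out=∅∪out(11)=∅
  fail(9) 'bbb': from fail(8)=7 chase 'b': 7 ⇒ 8;  out={1}∪out(8)={1}
  fail(12) 'cbb': from fail(11)=7 chase 'b': 7 ⇒ 8;  out=∅∪out(8)=∅
  fail(16) 'bab': from fail(15)=1 chase 'b': 1→0 ⇒ 7;  out=∅∪out(7)=∅
  fail(19) 'bbc': from fail(8)=7 chase 'c': 7→0 ⇒ 10;  out=∅∪out(10)=∅
  fail(4) 'acbb': from fail(3)=11 chase 'b': 11 ⇒ 12;  out=∅∪out(12)=∅
  fail(13) 'cbbc': from fail(12)=8 chase 'c': 8 ⇒ 19;  out=∅∪out(19)=∅
  fail(17) 'baba': from fail(16)=7 chase 'a': 7 ⇒ 15;  out={3}∪out(15)={3}
  fail(18) 'babb': from fail(16)=7 chase 'b': 7 ⇒ 8;  out={4}∪out(8)={4}
  fail(20) 'bbcc': from fail(19)=10 chase 'c': 10→0 ⇒ 10;  out={5}∪out(10)={5}
  fail(5) 'acbba': from fail(4)=12 chase 'a': 12→8→7 ⇒ 15;  out=∅∪out(15)=∅
  fail(14) 'cbbcc': from fail(13)=19 chase 'c': 19 ⇒ 20;  out={2}∪out(20)={2,5}
  fail(6) 'acbbac': from fail(5)=15 chase 'c': 15→1 ⇒ 2;  out={0}∪out(2)={0}

Text stream:
i=0 'a': node 0→1
i=1 'b': node 1→7 (via fail)
i=2 'b': node 7→8
i=3 'c': node 8→19
i=4 'c': node 19→20  → match P5@[1:4]
i=5 'b': node 20→11 (via fail)
i=6 'a': node 11→15 (via fail)
i=7 'b': node 15→16
i=8 'a': node 16→17  → match P3@[5:8]
i=9 'c': node 17→2 (via fail)
i=10 'b': node 2→3
i=11 'a': node 3→15 (via fail)
i=12 'b': node 15→16
i=13 'b': node 16→18  → match P4@[10:13]
i=14 'a': node 18→15 (via fail)
i=15 'c': node 15→2 (via fail)
i=16 'b': node 2→3
i=17 'a': node 3→15 (via fail)
i=18 'b': node 15→16
i=19 'b': node 16→18  → match P4@[16:19]
i=20 'a': node 18→15 (via fail)
i=21 'b': node 15→16
i=22 'b': node 16→18  → match P4@[19:22]
i=23 'c': node 18→19 (via fail)
i=24 'a': node 19→1 (via fail)
i=25 'b': node 1→7 (via fail)
i=26 'b': node 7→8
i=27 'b': node 8→9  → match P1@[25:27]
i=28 'c': node 9→19 (via fail)
i=29 'c': node 19→20  → match P5@[26:29]
i=30 'c': node 20→10 (via fail)
i=31 'b': node 10→11
i=32 'a': node 11→15 (via fail)
i=33 'b': node 15→16
i=34 'b': node 16→18  → match P4@[31:34]
i=35 'b': node 18→9 (via fail)  → match P1@[33:35]
i=36 'b': node 9→9 (via fail)  → match P1@[34:36]
i=37 'c': node 9→19 (via fail)
i=38 'b': node 19→11 (via fail)
i=39 'b': node 11→12
i=40 'c': node 12→13
i=41 'c': node 13→14  → match P2@[37:41],P5@[38:41]
i=42 'a': node 14→1 (via fail)
i=43 'a': node 1→1 (via fail)
i=44 'b': node 1→7 (via fail)
i=45 'b': node 7→8
i=46 'b': node 8→9  → match P1@[44:46]
i=47 'b': node 9→9 (via fail)  → match P1@[45:47]
i=48 'a': node 9→15 (via fail)
i=49 'b': node 15→16
i=50 'b': node 16→18  → match P4@[47:50]
i=51 'b': node 18→9 (via fail)  → match P1@[49:51]
i=52 'c': node 9→19 (via fail)
i=53 'a': node 19→1 (via fail)
i=54 'a': node 1→1 (via fail)
i=55 'b': node 1→7 (via fail)
i=56 'b': node 7→8
i=57 'b': node 8→9  → match P1@[55:57]
i=58 'a': node 9→15 (via fail)
i=59 'b': node 15→16
i=60 'c': node 16→10 (via fail)
i=61 'c': node 10→10 (via fail)
i=62 'a': node 10→1 (via fail)
i=63 'c': node 1→2
i=64 'b': node 2→3
i=65 'b': node 3→4
i=66 'a': node 4→5
i=67 'c': node 5→6  → match P0@[62:67]
i=68 'c': node 6→10 (via fail)
i=69 'a': node 10→1 (via fail)
i=70 'b': node 1→7 (via fail)

Result: [[4,5],[8,3],[13,4],[19,4],[22,4],[27,1],[29,5],[34,4],[35,1],[36,1],[41,2],[41,5],[46,1],[47,1],[50,4],[51,1],[57,1],[67,0]]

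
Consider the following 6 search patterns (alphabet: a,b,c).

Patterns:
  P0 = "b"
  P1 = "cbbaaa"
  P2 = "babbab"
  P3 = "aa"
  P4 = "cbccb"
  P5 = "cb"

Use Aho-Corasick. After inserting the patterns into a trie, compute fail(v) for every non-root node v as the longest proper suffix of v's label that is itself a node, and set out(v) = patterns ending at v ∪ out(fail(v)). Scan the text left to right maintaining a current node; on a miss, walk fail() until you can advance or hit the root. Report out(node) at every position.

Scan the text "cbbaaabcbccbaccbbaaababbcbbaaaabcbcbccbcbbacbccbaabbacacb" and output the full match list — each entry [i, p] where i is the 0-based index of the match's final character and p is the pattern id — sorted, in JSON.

Build:
Trie nodes:
  0='ε' goto a→13 b→1 c→2
  1='b' goto a→8  ←P0
  2='c' goto b→3
  3='cb' goto b→4 c→15  ←P5
  4='cbb' goto a→5
  5='cbba' goto a→6
  6='cbbaa' goto a→7
  7='cbbaaa' goto ·  ←P1
  8='ba' goto b→9
  9='bab' goto b→10
  10='babb' goto a→11
  11='babba' goto b→12
  12='babbab' goto ·  ←P2
  13='a' goto a→14
  14='aa' goto ·  ←P3
  15='cbc' goto c→16
  16='cbcc' goto b→17
  17='cbccb' goto ·  ←P4

Failure links (BFS by depth):
  fail(1) 'b': from fail(0)=0 chase 'b': 0 ⇒ 0;  out={0}∪out(0)={0}
  fail(2) 'c': from fail(0)=0 chase 'c': 0 ⇒ 0;  out=∅∪out(0)=∅
  fail(13) 'a': from fail(0)=0 chase 'a': 0 ⇒ 0;  out=∅∪out(0)=∅
  fail(3) 'cb': from fail(2)=0 chase 'b': 0 ⇒ 1;  out={5}∪out(1)={0,5}
  fail(8) 'ba': from fail(1)=0 chase 'a': 0 ⇒ 13;  out=∅∪out(13)=∅
  fail(14) 'aa': from fail(13)=0 chase 'a': 0 ⇒ 13;  out={3}∪out(13)={3}
  fail(4) 'cbb': from fail(3)=1 chase 'b': 1→0 ⇒ 1;  out=∅∪out(1)={0}
  fail(9) 'bab': from fail(8)=13 chase 'b': 13→0 ⇒ 1;  out=∅∪out(1)={0}
  fail(15) 'cbc': from fail(3)=1 chase 'c': 1→0 ⇒ 2;  out=∅∪out(2)=∅
  fail(5) 'cbba': from fail(4)=1 chase 'a': 1 ⇒ 8;  out=∅∪out(8)=∅
  fail(10) 'babb': from fail(9)=1 chase 'b': 1→0 ⇒ 1;  out=∅∪out(1)={0}
  fail(16) 'cbcc': from fail(15)=2 chase 'c': 2→0 ⇒ 2;  out=∅∪out(2)=∅
  fail(6) 'cbbaa': from fail(5)=8 chase 'a': 8→13 ⇒ 14;  out=∅∪out(14)={3}
  fail(11) 'babba': from fail(10)=1 chase 'a': 1 ⇒ 8;  out=∅∪out(8)=∅
  fail(17) 'cbccb': from fail(16)=2 chase 'b': 2 ⇒ 3;  out={4}∪out(3)={0,4,5}
  fail(7) 'cbbaaa': from fail(6)=14 chase 'a': 14→13 ⇒ 14;  out={1}∪out(14)={1,3}
  fail(12) 'babbab': from fail(11)=8 chase 'b': 8 ⇒ 9;  out={2}∪out(9)={0,2}

Run:
[0] read 'c'  n0⇒n2
[1] read 'b'  n2⇒n3  → match P0@[1:1],P5@[0:1]
[2] read 'b'  n3⇒n4  → match P0@[2:2]
[3] read 'a'  n4⇒n5
[4] read 'a'  n5⇒n6  → match P3@[3:4]
[5] read 'a'  n6⇒n7  → match P1@[0:5],P3@[4:5]
[6] read 'b'  n7⇒n1 (fail-walked)  → match P0@[6:6]
[7] read 'c'  n1⇒n2 (fail-walked)
[8] read 'b'  n2⇒n3  → match P0@[8:8],P5@[7:8]
[9] read 'c'  n3⇒n15
[10] read 'c'  n15⇒n16
[11] read 'b'  n16⇒n17  → match P0@[11:11],P4@[7:11],P5@[10:11]
[12] read 'a'  n17⇒n8 (fail-walked)
[13] read 'c'  n8⇒n2 (fail-walked)
[14] read 'c'  n2⇒n2 (fail-walked)
[15] read 'b'  n2⇒n3  → match P0@[15:15],P5@[14:15]
[16] read 'b'  n3⇒n4  → match P0@[16:16]
[17] read 'a'  n4⇒n5
[18] read 'a'  n5⇒n6  → match P3@[17:18]
[19] read 'a'  n6⇒n7  → match P1@[14:19],P3@[18:19]
[20] read 'b'  n7⇒n1 (fail-walked)  → match P0@[20:20]
[21] read 'a'  n1⇒n8
[22] read 'b'  n8⇒n9  → match P0@[22:22]
[23] read 'b'  n9⇒n10  → match P0@[23:23]
[24] read 'c'  n10⇒n2 (fail-walked)
[25] read 'b'  n2⇒n3  → match P0@[25:25],P5@[24:25]
[26] read 'b'  n3⇒n4  → match P0@[26:26]
[27] read 'a'  n4⇒n5
[28] read 'a'  n5⇒n6  → match P3@[27:28]
[29] read 'a'  n6⇒n7  → match P1@[24:29],P3@[28:29]
[30] read 'a'  n7⇒n14 (fail-walked)  → match P3@[29:30]
[31] read 'b'  n14⇒n1 (fail-walked)  → match P0@[31:31]
[32] read 'c'  n1⇒n2 (fail-walked)
[33] read 'b'  n2⇒n3  → match P0@[33:33],P5@[32:33]
[34] read 'c'  n3⇒n15
[35] read 'b'  n15⇒n3 (fail-walked)  → match P0@[35:35],P5@[34:35]
[36] read 'c'  n3⇒n15
[37] read 'c'  n15⇒n16
[38] read 'b'  n16⇒n17  → match P0@[38:38],P4@[34:38],P5@[37:38]
[39] read 'c'  n17⇒n15 (fail-walked)
[40] read 'b'  n15⇒n3 (fail-walked)  → match P0@[40:40],P5@[39:40]
[41] read 'b'  n3⇒n4  → match P0@[41:41]
[42] read 'a'  n4⇒n5
[43] read 'c'  n5⇒n2 (fail-walked)
[44] read 'b'  n2⇒n3  → match P0@[44:44],P5@[43:44]
[45] read 'c'  n3⇒n15
[46] read 'c'  n15⇒n16
[47] read 'b'  n16⇒n17  → match P0@[47:47],P4@[43:47],P5@[46:47]
[48] read 'a'  n17⇒n8 (fail-walked)
[49] read 'a'  n8⇒n14 (fail-walked)  → match P3@[48:49]
[50] read 'b'  n14⇒n1 (fail-walked)  → match P0@[50:50]
[51] read 'b'  n1⇒n1 (fail-walked)  → match P0@[51:51]
[52] read 'a'  n1⇒n8
[53] read 'c'  n8⇒n2 (fail-walked)
[54] read 'a'  n2⇒n13 (fail-walked)
[55] read 'c'  n13⇒n2 (fail-walked)
[56] read 'b'  n2⇒n3  → match P0@[56:56],P5@[55:56]

All matches (sorted): [[1,0],[1,5],[2,0],[4,3],[5,1],[5,3],[6,0],[8,0],[8,5],[11,0],[11,4],[11,5],[15,0],[15,5],[16,0],[18,3],[19,1],[19,3],[20,0],[22,0],[23,0],[25,0],[25,5],[26,0],[28,3],[29,1],[29,3],[30,3],[31,0],[33,0],[33,5],[35,0],[35,5],[38,0],[38,4],[38,5],[40,0],[40,5],[41,0],[44,0],[44,5],[47,0],[47,4],[47,5],[49,3],[50,0],[51,0],[56,0],[56,5]]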